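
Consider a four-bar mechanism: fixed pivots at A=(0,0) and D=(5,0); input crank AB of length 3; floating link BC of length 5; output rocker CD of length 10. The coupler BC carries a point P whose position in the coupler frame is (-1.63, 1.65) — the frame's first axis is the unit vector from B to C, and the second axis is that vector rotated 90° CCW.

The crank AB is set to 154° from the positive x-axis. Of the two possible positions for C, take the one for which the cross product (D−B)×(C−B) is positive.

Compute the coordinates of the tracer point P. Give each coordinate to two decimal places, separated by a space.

-4.33 -0.33

A=(0,0), D=(5.00,0)
B = A + 3.00·(cos154°, sin154°) = (-2.6964, 1.3151)
|BD| = 7.8079
circle(B,5.00) ∩ circle(D,10.00): a=-0.8988, h=4.9185
  candidates: C₊=(-2.7539,6.3148) cross=38.404; C₋=(-4.4108,-3.3818) cross=-38.404
  mode + wants cross > 0 → take C=(-2.7539,6.3148) (cross=38.404)
ex = (C−B)/|BC| = (-0.0115,0.9999); ey = (-0.9999,-0.0115)
P = B + -1.63·ex + 1.65·ey = (-4.3275,-0.3338)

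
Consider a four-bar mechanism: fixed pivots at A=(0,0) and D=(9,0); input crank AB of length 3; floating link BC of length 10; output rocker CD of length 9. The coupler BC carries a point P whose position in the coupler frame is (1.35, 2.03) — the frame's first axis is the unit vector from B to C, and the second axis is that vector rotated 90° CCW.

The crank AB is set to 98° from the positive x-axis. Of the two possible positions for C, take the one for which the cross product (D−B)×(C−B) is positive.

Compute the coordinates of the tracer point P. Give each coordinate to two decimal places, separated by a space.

-0.53 5.41

A=(0,0), D=(9.00,0)
B = A + 3.00·(cos98°, sin98°) = (-0.4175, 2.9708)
|BD| = 9.8750
circle(B,10.00) ∩ circle(D,9.00): a=5.8995, h=8.0744
  candidates: C₊=(7.6378,8.8963) cross=79.734; C₋=(2.7796,-6.5043) cross=-79.734
  mode + wants cross > 0 → take C=(7.6378,8.8963) (cross=79.734)
ex = (C−B)/|BC| = (0.8055,0.5926); ey = (-0.5926,0.8055)
P = B + 1.35·ex + 2.03·ey = (-0.5329,5.4060)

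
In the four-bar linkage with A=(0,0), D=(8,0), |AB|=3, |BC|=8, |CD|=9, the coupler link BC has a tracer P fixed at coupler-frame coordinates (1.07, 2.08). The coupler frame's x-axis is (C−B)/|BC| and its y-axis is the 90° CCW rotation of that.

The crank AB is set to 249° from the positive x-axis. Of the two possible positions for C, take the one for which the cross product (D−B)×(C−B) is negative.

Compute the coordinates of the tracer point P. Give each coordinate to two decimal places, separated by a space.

1.14 -2.05

A=(0,0), D=(8.00,0)
B = A + 3.00·(cos249°, sin249°) = (-1.0751, -2.8007)
|BD| = 9.4975
circle(B,8.00) ∩ circle(D,9.00): a=3.8538, h=7.0106
  candidates: C₊=(0.5399,5.0346) cross=66.583; C₋=(4.6747,-8.3631) cross=-66.583
  mode - wants cross < 0 → take C=(4.6747,-8.3631) (cross=-66.583)
ex = (C−B)/|BC| = (0.7187,-0.6953); ey = (0.6953,0.7187)
P = B + 1.07·ex + 2.08·ey = (1.1401,-2.0498)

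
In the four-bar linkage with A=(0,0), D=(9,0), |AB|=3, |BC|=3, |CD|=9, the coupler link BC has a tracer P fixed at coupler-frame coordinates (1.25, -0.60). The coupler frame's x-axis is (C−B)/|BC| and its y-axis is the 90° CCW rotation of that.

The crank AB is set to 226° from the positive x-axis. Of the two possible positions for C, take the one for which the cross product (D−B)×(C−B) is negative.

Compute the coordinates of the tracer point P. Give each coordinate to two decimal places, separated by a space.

-1.19 -3.21

A=(0,0), D=(9.00,0)
B = A + 3.00·(cos226°, sin226°) = (-2.0840, -2.1580)
|BD| = 11.2921
circle(B,3.00) ∩ circle(D,9.00): a=2.4580, h=1.7200
  candidates: C₊=(0.0000,-0.0000) cross=19.422; C₋=(0.6574,-3.3766) cross=-19.422
  mode - wants cross < 0 → take C=(0.6574,-3.3766) (cross=-19.422)
ex = (C−B)/|BC| = (0.9138,-0.4062); ey = (0.4062,0.9138)
P = B + 1.25·ex + -0.60·ey = (-1.1854,-3.2140)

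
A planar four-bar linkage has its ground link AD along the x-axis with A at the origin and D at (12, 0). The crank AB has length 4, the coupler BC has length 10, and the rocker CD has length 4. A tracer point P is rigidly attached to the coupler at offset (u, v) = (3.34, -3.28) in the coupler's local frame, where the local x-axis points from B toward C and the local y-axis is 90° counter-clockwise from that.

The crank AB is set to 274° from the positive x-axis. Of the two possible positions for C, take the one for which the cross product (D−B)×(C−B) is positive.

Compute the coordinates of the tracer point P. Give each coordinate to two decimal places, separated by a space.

4.90 -4.73

A=(0,0), D=(12.00,0)
B = A + 4.00·(cos274°, sin274°) = (0.2790, -3.9903)
|BD| = 12.3816
circle(B,10.00) ∩ circle(D,4.00): a=9.5829, h=2.8579
  candidates: C₊=(8.4296,1.8035) cross=35.385; C₋=(10.2717,-3.6073) cross=-35.385
  mode + wants cross > 0 → take C=(8.4296,1.8035) (cross=35.385)
ex = (C−B)/|BC| = (0.8151,0.5794); ey = (-0.5794,0.8151)
P = B + 3.34·ex + -3.28·ey = (4.9017,-4.7285)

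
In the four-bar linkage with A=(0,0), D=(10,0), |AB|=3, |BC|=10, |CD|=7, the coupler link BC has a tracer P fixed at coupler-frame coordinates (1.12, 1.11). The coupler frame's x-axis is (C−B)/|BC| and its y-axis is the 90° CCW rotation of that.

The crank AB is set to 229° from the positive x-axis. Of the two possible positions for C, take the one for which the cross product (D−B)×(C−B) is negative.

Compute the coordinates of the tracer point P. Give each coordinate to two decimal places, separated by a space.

A=(0,0), D=(10.00,0)
B = A + 3.00·(cos229°, sin229°) = (-1.9682, -2.2641)
|BD| = 12.1805
circle(B,10.00) ∩ circle(D,7.00): a=8.1837, h=5.7469
  candidates: C₊=(5.0047,4.9038) cross=69.999; C₋=(7.1412,-6.3896) cross=-69.999
  mode - wants cross < 0 → take C=(7.1412,-6.3896) (cross=-69.999)
ex = (C−B)/|BC| = (0.9109,-0.4125); ey = (0.4125,0.9109)
P = B + 1.12·ex + 1.11·ey = (-0.4900,-1.7150)

-0.49 -1.72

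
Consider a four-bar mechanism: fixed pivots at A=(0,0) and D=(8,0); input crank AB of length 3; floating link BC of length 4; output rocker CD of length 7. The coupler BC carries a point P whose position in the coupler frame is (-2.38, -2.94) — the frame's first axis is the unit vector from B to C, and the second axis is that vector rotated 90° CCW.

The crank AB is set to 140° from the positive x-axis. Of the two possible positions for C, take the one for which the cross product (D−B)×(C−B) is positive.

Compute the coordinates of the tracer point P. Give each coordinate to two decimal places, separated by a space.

A=(0,0), D=(8.00,0)
B = A + 3.00·(cos140°, sin140°) = (-2.2981, 1.9284)
|BD| = 10.4771
circle(B,4.00) ∩ circle(D,7.00): a=3.6637, h=1.6054
  candidates: C₊=(1.5985,2.8320) cross=16.820; C₋=(1.0075,-0.3239) cross=-16.820
  mode + wants cross > 0 → take C=(1.5985,2.8320) (cross=16.820)
ex = (C−B)/|BC| = (0.9741,0.2259); ey = (-0.2259,0.9741)
P = B + -2.38·ex + -2.94·ey = (-3.9524,-1.4733)

-3.95 -1.47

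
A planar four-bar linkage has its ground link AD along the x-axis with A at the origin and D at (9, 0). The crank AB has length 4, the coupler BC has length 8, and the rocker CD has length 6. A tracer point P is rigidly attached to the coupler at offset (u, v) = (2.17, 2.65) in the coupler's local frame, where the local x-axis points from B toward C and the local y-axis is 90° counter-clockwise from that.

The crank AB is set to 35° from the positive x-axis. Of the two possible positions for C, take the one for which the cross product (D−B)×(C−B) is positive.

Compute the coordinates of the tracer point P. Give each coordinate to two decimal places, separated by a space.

A=(0,0), D=(9.00,0)
B = A + 4.00·(cos35°, sin35°) = (3.2766, 2.2943)
|BD| = 6.1661
circle(B,8.00) ∩ circle(D,6.00): a=5.3535, h=5.9447
  candidates: C₊=(10.4577,5.8202) cross=36.656; C₋=(6.0338,-5.2155) cross=-36.656
  mode + wants cross > 0 → take C=(10.4577,5.8202) (cross=36.656)
ex = (C−B)/|BC| = (0.8976,0.4407); ey = (-0.4407,0.8976)
P = B + 2.17·ex + 2.65·ey = (4.0565,5.6294)

4.06 5.63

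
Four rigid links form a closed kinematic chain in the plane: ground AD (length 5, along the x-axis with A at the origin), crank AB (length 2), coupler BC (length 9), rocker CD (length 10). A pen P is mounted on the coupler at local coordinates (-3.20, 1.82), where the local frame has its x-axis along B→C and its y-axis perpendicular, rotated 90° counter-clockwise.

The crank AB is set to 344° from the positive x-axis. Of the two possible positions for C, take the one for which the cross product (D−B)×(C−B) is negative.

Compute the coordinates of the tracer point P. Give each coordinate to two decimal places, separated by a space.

A=(0,0), D=(5.00,0)
B = A + 2.00·(cos344°, sin344°) = (1.9225, -0.5513)
|BD| = 3.1265
circle(B,9.00) ∩ circle(D,10.00): a=-1.4753, h=8.8783
  candidates: C₊=(-1.0952,7.9277) cross=27.758; C₋=(2.0358,-9.5506) cross=-27.758
  mode - wants cross < 0 → take C=(2.0358,-9.5506) (cross=-27.758)
ex = (C−B)/|BC| = (0.0126,-0.9999); ey = (0.9999,0.0126)
P = B + -3.20·ex + 1.82·ey = (3.7021,2.6714)

3.70 2.67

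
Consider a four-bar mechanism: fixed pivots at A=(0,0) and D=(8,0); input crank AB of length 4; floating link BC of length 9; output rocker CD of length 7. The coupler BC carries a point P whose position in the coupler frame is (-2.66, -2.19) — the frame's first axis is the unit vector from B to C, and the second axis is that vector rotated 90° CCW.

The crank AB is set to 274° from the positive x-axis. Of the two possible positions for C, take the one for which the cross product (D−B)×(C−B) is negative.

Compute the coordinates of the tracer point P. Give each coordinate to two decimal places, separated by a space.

-2.95 -5.18

A=(0,0), D=(8.00,0)
B = A + 4.00·(cos274°, sin274°) = (0.2790, -3.9903)
|BD| = 8.6911
circle(B,9.00) ∩ circle(D,7.00): a=6.1865, h=6.5366
  candidates: C₊=(2.7739,4.6570) cross=56.810; C₋=(8.7760,-6.9568) cross=-56.810
  mode - wants cross < 0 → take C=(8.7760,-6.9568) (cross=-56.810)
ex = (C−B)/|BC| = (0.9441,-0.3296); ey = (0.3296,0.9441)
P = B + -2.66·ex + -2.19·ey = (-2.9542,-5.1811)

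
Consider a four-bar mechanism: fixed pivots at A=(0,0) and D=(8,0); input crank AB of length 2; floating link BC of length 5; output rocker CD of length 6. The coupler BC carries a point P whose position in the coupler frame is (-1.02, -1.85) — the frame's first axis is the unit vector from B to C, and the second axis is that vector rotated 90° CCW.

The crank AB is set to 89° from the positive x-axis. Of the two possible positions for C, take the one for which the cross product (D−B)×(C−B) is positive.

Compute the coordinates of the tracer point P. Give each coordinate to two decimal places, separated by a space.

A=(0,0), D=(8.00,0)
B = A + 2.00·(cos89°, sin89°) = (0.0349, 1.9997)
|BD| = 8.2123
circle(B,5.00) ∩ circle(D,6.00): a=3.4364, h=3.6320
  candidates: C₊=(4.2523,4.6856) cross=29.827; C₋=(2.4835,-2.3597) cross=-29.827
  mode + wants cross > 0 → take C=(4.2523,4.6856) (cross=29.827)
ex = (C−B)/|BC| = (0.8435,0.5372); ey = (-0.5372,0.8435)
P = B + -1.02·ex + -1.85·ey = (0.1683,-0.1086)

0.17 -0.11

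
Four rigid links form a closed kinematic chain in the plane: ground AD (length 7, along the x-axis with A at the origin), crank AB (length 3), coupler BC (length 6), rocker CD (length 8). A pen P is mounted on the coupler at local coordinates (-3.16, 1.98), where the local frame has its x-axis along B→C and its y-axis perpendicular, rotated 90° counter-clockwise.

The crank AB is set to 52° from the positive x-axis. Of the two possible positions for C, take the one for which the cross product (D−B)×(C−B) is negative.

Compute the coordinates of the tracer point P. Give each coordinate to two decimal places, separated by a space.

A=(0,0), D=(7.00,0)
B = A + 3.00·(cos52°, sin52°) = (1.8470, 2.3640)
|BD| = 5.6694
circle(B,6.00) ∩ circle(D,8.00): a=0.3653, h=5.9889
  candidates: C₊=(4.6763,7.6551) cross=33.953; C₋=(-0.3182,-3.2317) cross=-33.953
  mode - wants cross < 0 → take C=(-0.3182,-3.2317) (cross=-33.953)
ex = (C−B)/|BC| = (-0.3609,-0.9326); ey = (0.9326,-0.3609)
P = B + -3.16·ex + 1.98·ey = (4.8339,4.5966)

4.83 4.60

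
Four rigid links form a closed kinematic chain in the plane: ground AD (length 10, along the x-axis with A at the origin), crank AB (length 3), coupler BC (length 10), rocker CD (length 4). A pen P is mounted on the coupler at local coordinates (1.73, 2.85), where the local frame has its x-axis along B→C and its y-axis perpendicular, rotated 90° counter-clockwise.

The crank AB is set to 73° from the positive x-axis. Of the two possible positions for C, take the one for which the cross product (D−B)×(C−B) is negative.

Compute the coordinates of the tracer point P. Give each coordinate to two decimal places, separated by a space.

4.05 3.89

A=(0,0), D=(10.00,0)
B = A + 3.00·(cos73°, sin73°) = (0.8771, 2.8689)
|BD| = 9.5634
circle(B,10.00) ∩ circle(D,4.00): a=9.1734, h=3.9810
  candidates: C₊=(10.8223,3.9146) cross=38.071; C₋=(8.4338,-3.6806) cross=-38.071
  mode - wants cross < 0 → take C=(8.4338,-3.6806) (cross=-38.071)
ex = (C−B)/|BC| = (0.7557,-0.6550); ey = (0.6550,0.7557)
P = B + 1.73·ex + 2.85·ey = (4.0510,3.8895)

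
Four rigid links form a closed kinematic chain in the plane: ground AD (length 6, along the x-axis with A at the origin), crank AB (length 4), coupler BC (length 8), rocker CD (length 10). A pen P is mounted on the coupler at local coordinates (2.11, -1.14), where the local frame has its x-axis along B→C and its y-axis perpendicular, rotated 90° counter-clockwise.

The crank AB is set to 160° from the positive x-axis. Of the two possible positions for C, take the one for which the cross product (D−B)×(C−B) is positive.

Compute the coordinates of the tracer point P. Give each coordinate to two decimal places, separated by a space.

-1.70 2.60

A=(0,0), D=(6.00,0)
B = A + 4.00·(cos160°, sin160°) = (-3.7588, 1.3681)
|BD| = 9.8542
circle(B,8.00) ∩ circle(D,10.00): a=3.1005, h=7.3748
  candidates: C₊=(0.3355,8.2410) cross=72.672; C₋=(-1.7122,-6.3657) cross=-72.672
  mode + wants cross > 0 → take C=(0.3355,8.2410) (cross=72.672)
ex = (C−B)/|BC| = (0.5118,0.8591); ey = (-0.8591,0.5118)
P = B + 2.11·ex + -1.14·ey = (-1.6995,2.5974)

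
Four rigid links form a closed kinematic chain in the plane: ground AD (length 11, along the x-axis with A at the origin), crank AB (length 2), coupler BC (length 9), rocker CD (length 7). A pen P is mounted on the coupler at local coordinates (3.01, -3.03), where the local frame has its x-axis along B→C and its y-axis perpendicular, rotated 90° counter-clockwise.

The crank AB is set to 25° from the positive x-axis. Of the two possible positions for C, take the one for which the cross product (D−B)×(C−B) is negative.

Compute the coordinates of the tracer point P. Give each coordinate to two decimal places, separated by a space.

A=(0,0), D=(11.00,0)
B = A + 2.00·(cos25°, sin25°) = (1.8126, 0.8452)
|BD| = 9.2262
circle(B,9.00) ∩ circle(D,7.00): a=6.3473, h=6.3806
  candidates: C₊=(8.7178,6.6175) cross=58.869; C₋=(7.5487,-6.0900) cross=-58.869
  mode - wants cross < 0 → take C=(7.5487,-6.0900) (cross=-58.869)
ex = (C−B)/|BC| = (0.6373,-0.7706); ey = (0.7706,0.6373)
P = B + 3.01·ex + -3.03·ey = (1.3961,-3.4054)

1.40 -3.41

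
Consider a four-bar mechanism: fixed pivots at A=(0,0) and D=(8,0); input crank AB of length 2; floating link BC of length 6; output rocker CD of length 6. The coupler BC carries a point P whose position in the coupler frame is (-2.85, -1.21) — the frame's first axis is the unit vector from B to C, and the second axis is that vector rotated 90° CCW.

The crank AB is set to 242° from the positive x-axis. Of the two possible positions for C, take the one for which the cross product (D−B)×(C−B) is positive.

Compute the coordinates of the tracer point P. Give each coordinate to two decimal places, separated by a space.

-1.75 -4.75

A=(0,0), D=(8.00,0)
B = A + 2.00·(cos242°, sin242°) = (-0.9389, -1.7659)
|BD| = 9.1117
circle(B,6.00) ∩ circle(D,6.00): a=4.5559, h=3.9044
  candidates: C₊=(2.7738,2.9474) cross=35.576; C₋=(4.2872,-4.7133) cross=-35.576
  mode + wants cross > 0 → take C=(2.7738,2.9474) (cross=35.576)
ex = (C−B)/|BC| = (0.6188,0.7856); ey = (-0.7856,0.6188)
P = B + -2.85·ex + -1.21·ey = (-1.7520,-4.7535)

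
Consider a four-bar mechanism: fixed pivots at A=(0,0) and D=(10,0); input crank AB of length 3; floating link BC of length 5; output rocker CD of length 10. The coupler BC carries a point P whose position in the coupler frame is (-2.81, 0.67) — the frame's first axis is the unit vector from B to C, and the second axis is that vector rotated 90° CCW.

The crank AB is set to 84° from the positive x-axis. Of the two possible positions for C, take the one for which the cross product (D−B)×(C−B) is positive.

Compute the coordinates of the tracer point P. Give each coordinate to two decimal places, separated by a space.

A=(0,0), D=(10.00,0)
B = A + 3.00·(cos84°, sin84°) = (0.3136, 2.9836)
|BD| = 10.1355
circle(B,5.00) ∩ circle(D,10.00): a=1.3679, h=4.8093
  candidates: C₊=(3.0365,7.1771) cross=48.744; C₋=(0.2052,-2.0153) cross=-48.744
  mode + wants cross > 0 → take C=(3.0365,7.1771) (cross=48.744)
ex = (C−B)/|BC| = (0.5446,0.8387); ey = (-0.8387,0.5446)
P = B + -2.81·ex + 0.67·ey = (-1.7786,0.9917)

-1.78 0.99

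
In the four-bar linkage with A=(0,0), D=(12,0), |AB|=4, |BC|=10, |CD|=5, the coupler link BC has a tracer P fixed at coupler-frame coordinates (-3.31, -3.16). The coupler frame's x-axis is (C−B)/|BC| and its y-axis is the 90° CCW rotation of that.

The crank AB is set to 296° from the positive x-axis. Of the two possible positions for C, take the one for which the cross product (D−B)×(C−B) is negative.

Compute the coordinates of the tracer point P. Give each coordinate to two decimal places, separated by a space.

A=(0,0), D=(12.00,0)
B = A + 4.00·(cos296°, sin296°) = (1.7535, -3.5952)
|BD| = 10.8589
circle(B,10.00) ∩ circle(D,5.00): a=8.8828, h=4.5929
  candidates: C₊=(8.6147,3.6797) cross=49.874; C₋=(11.6560,-4.9882) cross=-49.874
  mode - wants cross < 0 → take C=(11.6560,-4.9882) (cross=-49.874)
ex = (C−B)/|BC| = (0.9903,-0.1393); ey = (0.1393,0.9903)
P = B + -3.31·ex + -3.16·ey = (-1.9644,-6.2633)

-1.96 -6.26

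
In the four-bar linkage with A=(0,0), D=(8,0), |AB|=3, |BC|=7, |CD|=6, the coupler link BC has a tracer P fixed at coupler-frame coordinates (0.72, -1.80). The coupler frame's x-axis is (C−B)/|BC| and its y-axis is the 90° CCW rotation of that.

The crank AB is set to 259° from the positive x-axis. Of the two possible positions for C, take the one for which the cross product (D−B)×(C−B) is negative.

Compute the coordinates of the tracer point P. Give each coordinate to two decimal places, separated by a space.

-0.59 -4.88

A=(0,0), D=(8.00,0)
B = A + 3.00·(cos259°, sin259°) = (-0.5724, -2.9449)
|BD| = 9.0642
circle(B,7.00) ∩ circle(D,6.00): a=5.2492, h=4.6310
  candidates: C₊=(2.8874,3.1403) cross=41.976; C₋=(5.8966,-5.6192) cross=-41.976
  mode - wants cross < 0 → take C=(5.8966,-5.6192) (cross=-41.976)
ex = (C−B)/|BC| = (0.9241,-0.3820); ey = (0.3820,0.9241)
P = B + 0.72·ex + -1.80·ey = (-0.5947,-4.8834)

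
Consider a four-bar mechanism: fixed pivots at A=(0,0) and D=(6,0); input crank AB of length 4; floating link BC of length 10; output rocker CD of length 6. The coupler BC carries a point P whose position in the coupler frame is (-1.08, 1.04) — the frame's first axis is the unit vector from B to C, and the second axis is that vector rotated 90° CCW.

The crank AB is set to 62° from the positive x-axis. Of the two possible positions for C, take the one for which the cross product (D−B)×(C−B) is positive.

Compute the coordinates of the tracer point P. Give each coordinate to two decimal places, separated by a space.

1.00 4.74

A=(0,0), D=(6.00,0)
B = A + 4.00·(cos62°, sin62°) = (1.8779, 3.5318)
|BD| = 5.4282
circle(B,10.00) ∩ circle(D,6.00): a=8.6092, h=5.0873
  candidates: C₊=(11.7257,1.7936) cross=27.615; C₋=(5.1056,-5.9330) cross=-27.615
  mode + wants cross > 0 → take C=(11.7257,1.7936) (cross=27.615)
ex = (C−B)/|BC| = (0.9848,-0.1738); ey = (0.1738,0.9848)
P = B + -1.08·ex + 1.04·ey = (0.9951,4.7437)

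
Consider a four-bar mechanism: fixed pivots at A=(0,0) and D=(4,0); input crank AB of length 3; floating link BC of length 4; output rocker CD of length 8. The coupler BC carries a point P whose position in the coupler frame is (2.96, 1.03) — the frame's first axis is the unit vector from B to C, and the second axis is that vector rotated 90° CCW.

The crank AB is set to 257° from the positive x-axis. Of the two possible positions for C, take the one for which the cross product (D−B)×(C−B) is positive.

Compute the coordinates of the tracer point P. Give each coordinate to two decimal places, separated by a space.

A=(0,0), D=(4.00,0)
B = A + 3.00·(cos257°, sin257°) = (-0.6749, -2.9231)
|BD| = 5.5135
circle(B,4.00) ∩ circle(D,8.00): a=-1.5962, h=3.6677
  candidates: C₊=(-3.9728,-0.6595) cross=20.222; C₋=(-0.0837,-6.8792) cross=-20.222
  mode + wants cross > 0 → take C=(-3.9728,-0.6595) (cross=20.222)
ex = (C−B)/|BC| = (-0.8245,0.5659); ey = (-0.5659,-0.8245)
P = B + 2.96·ex + 1.03·ey = (-3.6982,-2.0973)

-3.70 -2.10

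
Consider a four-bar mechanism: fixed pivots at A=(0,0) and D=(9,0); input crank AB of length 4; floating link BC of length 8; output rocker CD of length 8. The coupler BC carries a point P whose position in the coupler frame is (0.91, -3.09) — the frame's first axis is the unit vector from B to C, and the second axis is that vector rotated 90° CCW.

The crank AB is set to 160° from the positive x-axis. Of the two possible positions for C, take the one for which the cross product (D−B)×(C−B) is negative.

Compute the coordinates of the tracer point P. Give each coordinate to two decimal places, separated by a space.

A=(0,0), D=(9.00,0)
B = A + 4.00·(cos160°, sin160°) = (-3.7588, 1.3681)
|BD| = 12.8319
circle(B,8.00) ∩ circle(D,8.00): a=6.4160, h=4.7787
  candidates: C₊=(3.1301,5.4355) cross=61.319; C₋=(2.1111,-4.0674) cross=-61.319
  mode - wants cross < 0 → take C=(2.1111,-4.0674) (cross=-61.319)
ex = (C−B)/|BC| = (0.7337,-0.6794); ey = (0.6794,0.7337)
P = B + 0.91·ex + -3.09·ey = (-5.1905,-1.5175)

-5.19 -1.52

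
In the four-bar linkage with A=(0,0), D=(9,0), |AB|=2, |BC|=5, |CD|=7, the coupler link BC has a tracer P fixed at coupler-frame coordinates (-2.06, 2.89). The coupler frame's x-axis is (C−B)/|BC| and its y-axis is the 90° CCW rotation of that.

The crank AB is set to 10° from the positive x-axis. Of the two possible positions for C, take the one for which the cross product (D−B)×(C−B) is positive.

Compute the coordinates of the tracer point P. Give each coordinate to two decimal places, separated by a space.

-1.51 -0.35

A=(0,0), D=(9.00,0)
B = A + 2.00·(cos10°, sin10°) = (1.9696, 0.3473)
|BD| = 7.0390
circle(B,5.00) ∩ circle(D,7.00): a=1.8147, h=4.6591
  candidates: C₊=(4.0120,4.9112) cross=32.795; C₋=(3.5522,-4.3956) cross=-32.795
  mode + wants cross > 0 → take C=(4.0120,4.9112) (cross=32.795)
ex = (C−B)/|BC| = (0.4085,0.9128); ey = (-0.9128,0.4085)
P = B + -2.06·ex + 2.89·ey = (-1.5097,-0.3525)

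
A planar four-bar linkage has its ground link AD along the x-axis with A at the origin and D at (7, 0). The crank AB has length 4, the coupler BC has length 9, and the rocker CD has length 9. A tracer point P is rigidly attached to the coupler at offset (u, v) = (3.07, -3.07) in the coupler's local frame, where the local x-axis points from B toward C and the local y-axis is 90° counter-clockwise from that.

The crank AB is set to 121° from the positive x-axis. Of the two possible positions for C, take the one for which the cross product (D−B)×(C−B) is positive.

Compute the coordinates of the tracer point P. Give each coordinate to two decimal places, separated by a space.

A=(0,0), D=(7.00,0)
B = A + 4.00·(cos121°, sin121°) = (-2.0602, 3.4287)
|BD| = 9.6872
circle(B,9.00) ∩ circle(D,9.00): a=4.8436, h=7.5855
  candidates: C₊=(5.1547,8.8088) cross=73.482; C₋=(-0.2149,-5.3801) cross=-73.482
  mode + wants cross > 0 → take C=(5.1547,8.8088) (cross=73.482)
ex = (C−B)/|BC| = (0.8017,0.5978); ey = (-0.5978,0.8017)
P = B + 3.07·ex + -3.07·ey = (2.2361,2.8028)

2.24 2.80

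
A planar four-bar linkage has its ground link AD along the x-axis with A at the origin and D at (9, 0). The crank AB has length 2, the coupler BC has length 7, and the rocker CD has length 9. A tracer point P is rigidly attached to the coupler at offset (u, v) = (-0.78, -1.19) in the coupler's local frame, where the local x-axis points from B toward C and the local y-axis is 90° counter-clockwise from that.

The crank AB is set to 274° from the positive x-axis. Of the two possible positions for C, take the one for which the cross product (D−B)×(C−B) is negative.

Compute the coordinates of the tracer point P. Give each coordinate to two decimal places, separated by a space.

A=(0,0), D=(9.00,0)
B = A + 2.00·(cos274°, sin274°) = (0.1395, -1.9951)
|BD| = 9.0823
circle(B,7.00) ∩ circle(D,9.00): a=2.7795, h=6.4245
  candidates: C₊=(1.4398,4.8830) cross=58.350; C₋=(4.2624,-7.6521) cross=-58.350
  mode - wants cross < 0 → take C=(4.2624,-7.6521) (cross=-58.350)
ex = (C−B)/|BC| = (0.5890,-0.8081); ey = (0.8081,0.5890)
P = B + -0.78·ex + -1.19·ey = (-1.2816,-2.0657)

-1.28 -2.07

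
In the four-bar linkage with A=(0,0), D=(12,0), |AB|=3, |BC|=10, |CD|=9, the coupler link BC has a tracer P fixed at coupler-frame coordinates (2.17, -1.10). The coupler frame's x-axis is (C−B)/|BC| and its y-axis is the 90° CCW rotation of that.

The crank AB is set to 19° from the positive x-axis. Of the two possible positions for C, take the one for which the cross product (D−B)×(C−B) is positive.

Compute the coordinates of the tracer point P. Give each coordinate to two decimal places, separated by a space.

5.08 1.92

A=(0,0), D=(12.00,0)
B = A + 3.00·(cos19°, sin19°) = (2.8366, 0.9767)
|BD| = 9.2153
circle(B,10.00) ∩ circle(D,9.00): a=5.6386, h=8.2587
  candidates: C₊=(9.3187,8.5913) cross=76.107; C₋=(7.5680,-7.8331) cross=-76.107
  mode + wants cross > 0 → take C=(9.3187,8.5913) (cross=76.107)
ex = (C−B)/|BC| = (0.6482,0.7615); ey = (-0.7615,0.6482)
P = B + 2.17·ex + -1.10·ey = (5.0808,1.9160)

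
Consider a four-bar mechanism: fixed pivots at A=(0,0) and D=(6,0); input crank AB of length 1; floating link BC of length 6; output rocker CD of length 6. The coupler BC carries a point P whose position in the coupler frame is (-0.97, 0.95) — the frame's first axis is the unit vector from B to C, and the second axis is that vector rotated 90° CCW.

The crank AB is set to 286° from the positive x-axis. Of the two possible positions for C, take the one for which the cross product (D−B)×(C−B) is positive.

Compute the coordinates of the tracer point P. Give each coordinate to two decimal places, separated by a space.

A=(0,0), D=(6.00,0)
B = A + 1.00·(cos286°, sin286°) = (0.2756, -0.9613)
|BD| = 5.8045
circle(B,6.00) ∩ circle(D,6.00): a=2.9023, h=5.2514
  candidates: C₊=(2.2682,4.6982) cross=30.482; C₋=(4.0075,-5.6595) cross=-30.482
  mode + wants cross > 0 → take C=(2.2682,4.6982) (cross=30.482)
ex = (C−B)/|BC| = (0.3321,0.9432); ey = (-0.9432,0.3321)
P = B + -0.97·ex + 0.95·ey = (-0.9426,-1.5607)

-0.94 -1.56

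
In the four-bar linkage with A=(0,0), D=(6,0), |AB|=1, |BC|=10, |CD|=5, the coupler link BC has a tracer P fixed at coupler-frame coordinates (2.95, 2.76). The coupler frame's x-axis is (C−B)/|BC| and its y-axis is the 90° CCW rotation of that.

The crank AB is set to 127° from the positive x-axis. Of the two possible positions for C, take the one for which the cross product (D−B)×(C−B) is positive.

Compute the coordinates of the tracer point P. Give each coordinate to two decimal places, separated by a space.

1.26 4.38

A=(0,0), D=(6.00,0)
B = A + 1.00·(cos127°, sin127°) = (-0.6018, 0.7986)
|BD| = 6.6499
circle(B,10.00) ∩ circle(D,5.00): a=8.9641, h=4.4322
  candidates: C₊=(8.8297,4.1222) cross=29.474; C₋=(7.7651,-4.6781) cross=-29.474
  mode + wants cross > 0 → take C=(8.8297,4.1222) (cross=29.474)
ex = (C−B)/|BC| = (0.9432,0.3324); ey = (-0.3324,0.9432)
P = B + 2.95·ex + 2.76·ey = (1.2632,4.3822)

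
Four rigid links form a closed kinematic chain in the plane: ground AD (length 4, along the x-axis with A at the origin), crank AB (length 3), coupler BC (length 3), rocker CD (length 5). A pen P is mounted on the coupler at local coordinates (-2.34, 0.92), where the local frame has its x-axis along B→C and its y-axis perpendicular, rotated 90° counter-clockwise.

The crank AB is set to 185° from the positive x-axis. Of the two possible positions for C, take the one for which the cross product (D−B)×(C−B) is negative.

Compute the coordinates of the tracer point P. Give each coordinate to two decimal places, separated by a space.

A=(0,0), D=(4.00,0)
B = A + 3.00·(cos185°, sin185°) = (-2.9886, -0.2615)
|BD| = 6.9935
circle(B,3.00) ∩ circle(D,5.00): a=2.3528, h=1.8613
  candidates: C₊=(-0.7070,1.6865) cross=13.017; C₋=(-0.5678,-2.0335) cross=-13.017
  mode - wants cross < 0 → take C=(-0.5678,-2.0335) (cross=-13.017)
ex = (C−B)/|BC| = (0.8069,-0.5907); ey = (0.5907,0.8069)
P = B + -2.34·ex + 0.92·ey = (-4.3334,1.8630)

-4.33 1.86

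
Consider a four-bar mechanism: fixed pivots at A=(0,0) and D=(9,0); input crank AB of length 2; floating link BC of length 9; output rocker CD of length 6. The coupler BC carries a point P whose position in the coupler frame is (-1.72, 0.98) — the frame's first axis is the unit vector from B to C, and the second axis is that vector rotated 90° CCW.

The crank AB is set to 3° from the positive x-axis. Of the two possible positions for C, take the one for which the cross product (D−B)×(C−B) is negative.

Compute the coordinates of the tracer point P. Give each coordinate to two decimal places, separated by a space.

A=(0,0), D=(9.00,0)
B = A + 2.00·(cos3°, sin3°) = (1.9973, 0.1047)
|BD| = 7.0035
circle(B,9.00) ∩ circle(D,6.00): a=6.7144, h=5.9930
  candidates: C₊=(8.8005,5.9967) cross=41.972; C₋=(8.6214,-5.9880) cross=-41.972
  mode - wants cross < 0 → take C=(8.6214,-5.9880) (cross=-41.972)
ex = (C−B)/|BC| = (0.7360,-0.6770); ey = (0.6770,0.7360)
P = B + -1.72·ex + 0.98·ey = (1.3947,1.9903)

1.39 1.99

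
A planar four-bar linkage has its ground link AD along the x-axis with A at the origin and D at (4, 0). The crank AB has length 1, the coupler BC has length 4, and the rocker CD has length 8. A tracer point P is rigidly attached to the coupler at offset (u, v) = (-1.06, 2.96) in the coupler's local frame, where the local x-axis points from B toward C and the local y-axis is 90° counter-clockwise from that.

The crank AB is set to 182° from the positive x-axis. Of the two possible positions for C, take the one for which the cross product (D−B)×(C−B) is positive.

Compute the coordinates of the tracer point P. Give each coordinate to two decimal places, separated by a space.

A=(0,0), D=(4.00,0)
B = A + 1.00·(cos182°, sin182°) = (-0.9994, -0.0349)
|BD| = 4.9995
circle(B,4.00) ∩ circle(D,8.00): a=-2.3007, h=3.2721
  candidates: C₊=(-3.3229,3.2211) cross=16.359; C₋=(-3.2772,-3.3230) cross=-16.359
  mode + wants cross > 0 → take C=(-3.3229,3.2211) (cross=16.359)
ex = (C−B)/|BC| = (-0.5809,0.8140); ey = (-0.8140,-0.5809)
P = B + -1.06·ex + 2.96·ey = (-2.7931,-2.6171)

-2.79 -2.62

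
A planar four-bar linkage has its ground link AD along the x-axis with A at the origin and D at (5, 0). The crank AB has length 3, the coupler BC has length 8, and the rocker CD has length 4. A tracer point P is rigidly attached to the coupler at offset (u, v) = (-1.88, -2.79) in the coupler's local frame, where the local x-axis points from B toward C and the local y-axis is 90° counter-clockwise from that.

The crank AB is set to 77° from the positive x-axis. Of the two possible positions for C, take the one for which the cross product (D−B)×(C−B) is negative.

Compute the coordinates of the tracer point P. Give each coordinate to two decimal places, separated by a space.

-2.68 3.14

A=(0,0), D=(5.00,0)
B = A + 3.00·(cos77°, sin77°) = (0.6749, 2.9231)
|BD| = 5.2203
circle(B,8.00) ∩ circle(D,4.00): a=7.2076, h=3.4714
  candidates: C₊=(8.5903,1.7634) cross=18.122; C₋=(4.7027,-3.9889) cross=-18.122
  mode - wants cross < 0 → take C=(4.7027,-3.9889) (cross=-18.122)
ex = (C−B)/|BC| = (0.5035,-0.8640); ey = (0.8640,0.5035)
P = B + -1.88·ex + -2.79·ey = (-2.6823,3.1427)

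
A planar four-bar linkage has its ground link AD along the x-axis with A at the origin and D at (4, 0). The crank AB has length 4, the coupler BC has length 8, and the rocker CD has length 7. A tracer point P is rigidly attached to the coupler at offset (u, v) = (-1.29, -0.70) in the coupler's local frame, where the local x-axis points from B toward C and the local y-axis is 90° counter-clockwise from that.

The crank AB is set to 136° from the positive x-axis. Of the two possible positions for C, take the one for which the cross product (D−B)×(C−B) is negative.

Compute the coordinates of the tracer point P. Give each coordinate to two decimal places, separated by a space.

A=(0,0), D=(4.00,0)
B = A + 4.00·(cos136°, sin136°) = (-2.8774, 2.7786)
|BD| = 7.4175
circle(B,8.00) ∩ circle(D,7.00): a=4.7199, h=6.4593
  candidates: C₊=(3.9185,6.9995) cross=47.912; C₋=(-0.9209,-4.9784) cross=-47.912
  mode - wants cross < 0 → take C=(-0.9209,-4.9784) (cross=-47.912)
ex = (C−B)/|BC| = (0.2446,-0.9696); ey = (0.9696,0.2446)
P = B + -1.29·ex + -0.70·ey = (-3.8716,3.8583)

-3.87 3.86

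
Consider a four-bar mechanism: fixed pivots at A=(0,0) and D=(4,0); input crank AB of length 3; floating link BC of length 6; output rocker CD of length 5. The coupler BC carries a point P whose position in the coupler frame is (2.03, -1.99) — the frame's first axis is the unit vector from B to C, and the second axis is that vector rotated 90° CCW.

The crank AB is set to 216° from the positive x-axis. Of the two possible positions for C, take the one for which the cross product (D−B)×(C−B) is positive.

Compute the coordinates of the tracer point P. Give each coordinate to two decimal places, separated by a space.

0.29 -0.93

A=(0,0), D=(4.00,0)
B = A + 3.00·(cos216°, sin216°) = (-2.4271, -1.7634)
|BD| = 6.6646
circle(B,6.00) ∩ circle(D,5.00): a=4.1575, h=4.3261
  candidates: C₊=(0.4377,3.5086) cross=28.831; C₋=(2.7269,-4.8352) cross=-28.831
  mode + wants cross > 0 → take C=(0.4377,3.5086) (cross=28.831)
ex = (C−B)/|BC| = (0.4775,0.8787); ey = (-0.8787,0.4775)
P = B + 2.03·ex + -1.99·ey = (0.2907,-0.9298)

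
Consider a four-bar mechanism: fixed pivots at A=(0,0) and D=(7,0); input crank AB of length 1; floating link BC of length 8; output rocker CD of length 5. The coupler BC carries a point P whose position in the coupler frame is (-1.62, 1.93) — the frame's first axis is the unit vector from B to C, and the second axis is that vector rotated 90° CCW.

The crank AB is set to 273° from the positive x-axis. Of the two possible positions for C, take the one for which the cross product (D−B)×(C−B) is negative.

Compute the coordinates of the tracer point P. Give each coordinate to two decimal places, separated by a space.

-0.39 1.48

A=(0,0), D=(7.00,0)
B = A + 1.00·(cos273°, sin273°) = (0.0523, -0.9986)
|BD| = 7.0191
circle(B,8.00) ∩ circle(D,5.00): a=6.2877, h=4.9462
  candidates: C₊=(5.5723,4.7918) cross=34.718; C₋=(6.9798,-5.0000) cross=-34.718
  mode - wants cross < 0 → take C=(6.9798,-5.0000) (cross=-34.718)
ex = (C−B)/|BC| = (0.8659,-0.5002); ey = (0.5002,0.8659)
P = B + -1.62·ex + 1.93·ey = (-0.3851,1.4829)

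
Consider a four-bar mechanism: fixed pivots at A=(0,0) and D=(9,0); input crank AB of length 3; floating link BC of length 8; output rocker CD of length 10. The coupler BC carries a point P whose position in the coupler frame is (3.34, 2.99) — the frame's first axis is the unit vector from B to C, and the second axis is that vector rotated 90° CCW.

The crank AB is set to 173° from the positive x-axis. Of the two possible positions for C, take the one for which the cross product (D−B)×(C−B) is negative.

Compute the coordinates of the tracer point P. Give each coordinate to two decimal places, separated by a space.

A=(0,0), D=(9.00,0)
B = A + 3.00·(cos173°, sin173°) = (-2.9776, 0.3656)
|BD| = 11.9832
circle(B,8.00) ∩ circle(D,10.00): a=4.4895, h=6.6215
  candidates: C₊=(1.7118,6.8471) cross=79.347; C₋=(1.3078,-6.3898) cross=-79.347
  mode - wants cross < 0 → take C=(1.3078,-6.3898) (cross=-79.347)
ex = (C−B)/|BC| = (0.5357,-0.8444); ey = (0.8444,0.5357)
P = B + 3.34·ex + 2.99·ey = (1.3363,-0.8531)

1.34 -0.85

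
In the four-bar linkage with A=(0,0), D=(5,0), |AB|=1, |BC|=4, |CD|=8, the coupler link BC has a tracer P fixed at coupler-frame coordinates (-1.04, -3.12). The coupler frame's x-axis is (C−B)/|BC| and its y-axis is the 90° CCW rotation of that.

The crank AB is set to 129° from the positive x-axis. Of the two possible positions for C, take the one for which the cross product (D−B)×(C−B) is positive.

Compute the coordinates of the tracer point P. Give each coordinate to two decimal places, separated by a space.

2.64 0.43

A=(0,0), D=(5.00,0)
B = A + 1.00·(cos129°, sin129°) = (-0.6293, 0.7771)
|BD| = 5.6827
circle(B,4.00) ∩ circle(D,8.00): a=-1.3820, h=3.7537
  candidates: C₊=(-1.4850,4.6846) cross=21.331; C₋=(-2.5117,-2.7523) cross=-21.331
  mode + wants cross > 0 → take C=(-1.4850,4.6846) (cross=21.331)
ex = (C−B)/|BC| = (-0.2139,0.9769); ey = (-0.9769,-0.2139)
P = B + -1.04·ex + -3.12·ey = (2.6409,0.4286)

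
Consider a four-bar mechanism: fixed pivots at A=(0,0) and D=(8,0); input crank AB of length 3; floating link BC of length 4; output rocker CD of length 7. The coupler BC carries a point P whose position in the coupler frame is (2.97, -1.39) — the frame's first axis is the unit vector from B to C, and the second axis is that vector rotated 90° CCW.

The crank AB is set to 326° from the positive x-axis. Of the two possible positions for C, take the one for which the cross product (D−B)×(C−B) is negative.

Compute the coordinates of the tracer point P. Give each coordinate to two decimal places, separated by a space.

A=(0,0), D=(8.00,0)
B = A + 3.00·(cos326°, sin326°) = (2.4871, -1.6776)
|BD| = 5.7625
circle(B,4.00) ∩ circle(D,7.00): a=0.0179, h=4.0000
  candidates: C₊=(1.3398,2.1543) cross=23.050; C₋=(3.6687,-5.4991) cross=-23.050
  mode - wants cross < 0 → take C=(3.6687,-5.4991) (cross=-23.050)
ex = (C−B)/|BC| = (0.2954,-0.9554); ey = (0.9554,0.2954)
P = B + 2.97·ex + -1.39·ey = (2.0365,-4.9256)

2.04 -4.93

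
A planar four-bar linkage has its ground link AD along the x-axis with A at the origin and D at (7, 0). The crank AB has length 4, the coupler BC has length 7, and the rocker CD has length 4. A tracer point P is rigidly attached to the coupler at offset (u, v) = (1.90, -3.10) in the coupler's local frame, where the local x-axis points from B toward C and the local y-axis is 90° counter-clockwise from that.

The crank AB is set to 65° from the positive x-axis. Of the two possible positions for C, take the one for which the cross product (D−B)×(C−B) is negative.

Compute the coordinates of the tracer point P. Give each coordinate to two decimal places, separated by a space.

A=(0,0), D=(7.00,0)
B = A + 4.00·(cos65°, sin65°) = (1.6905, 3.6252)
|BD| = 6.4291
circle(B,7.00) ∩ circle(D,4.00): a=5.7810, h=3.9471
  candidates: C₊=(8.6905,3.6252) cross=25.377; C₋=(4.2391,-2.8943) cross=-25.377
  mode - wants cross < 0 → take C=(4.2391,-2.8943) (cross=-25.377)
ex = (C−B)/|BC| = (0.3641,-0.9314); ey = (0.9314,0.3641)
P = B + 1.90·ex + -3.10·ey = (-0.5050,0.7270)

-0.51 0.73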